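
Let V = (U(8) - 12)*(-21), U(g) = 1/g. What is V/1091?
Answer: 1995/8728 ≈ 0.22857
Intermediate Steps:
V = 1995/8 (V = (1/8 - 12)*(-21) = -95/8*(-21) = 1995/8 ≈ 249.38)
V/1091 = (1995/8)/1091 = (1995/8)*(1/1091) = 1995/8728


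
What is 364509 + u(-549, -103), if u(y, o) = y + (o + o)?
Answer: 363754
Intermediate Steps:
u(y, o) = y + 2*o
364509 + u(-549, -103) = 364509 + (-549 + 2*(-103)) = 364509 + (-549 - 206) = 364509 - 755 = 363754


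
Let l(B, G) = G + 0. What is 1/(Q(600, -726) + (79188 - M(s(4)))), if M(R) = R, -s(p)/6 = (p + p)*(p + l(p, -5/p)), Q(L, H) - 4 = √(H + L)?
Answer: 5666/449449793 - 3*I*√14/6292297102 ≈ 1.2607e-5 - 1.7839e-9*I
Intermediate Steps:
l(B, G) = G
Q(L, H) = 4 + √(H + L)
s(p) = -12*p*(p - 5/p) (s(p) = -6*(p + p)*(p - 5/p) = -6*2*p*(p - 5/p) = -12*p*(p - 5/p))
1/(Q(600, -726) + (79188 - M(s(4)))) = 1/((4 + √(-726 + 600)) + (79188 - (60 - 12*4²))) = 1/((4 + √(-126)) + (79188 - (60 - 12*16))) = 1/((4 + 3*I*√14) + (79188 - (60 - 192))) = 1/((4 + 3*I*√14) + (79188 - 1*(-132))) = 1/((4 + 3*I*√14) + (79188 + 132)) = 1/((4 + 3*I*√14) + 79320) = 1/(79324 + 3*I*√14)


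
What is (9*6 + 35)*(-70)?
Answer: -6230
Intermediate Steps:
(9*6 + 35)*(-70) = (54 + 35)*(-70) = 89*(-70) = -6230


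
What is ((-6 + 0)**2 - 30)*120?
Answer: 720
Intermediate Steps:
((-6 + 0)**2 - 30)*120 = ((-6)**2 - 30)*120 = (36 - 30)*120 = 6*120 = 720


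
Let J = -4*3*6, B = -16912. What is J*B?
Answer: 1217664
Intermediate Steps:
J = -72 (J = -12*6 = -72)
J*B = -72*(-16912) = 1217664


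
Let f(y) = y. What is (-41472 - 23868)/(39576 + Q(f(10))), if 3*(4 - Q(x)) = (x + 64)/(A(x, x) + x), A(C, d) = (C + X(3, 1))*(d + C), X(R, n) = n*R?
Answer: -26462700/16029863 ≈ -1.6508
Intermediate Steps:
X(R, n) = R*n
A(C, d) = (3 + C)*(C + d) (A(C, d) = (C + 3*1)*(d + C) = (C + 3)*(C + d) = (3 + C)*(C + d))
Q(x) = 4 - (64 + x)/(3*(2*x**2 + 7*x)) (Q(x) = 4 - (x + 64)/(3*((x**2 + 3*x + 3*x + x*x) + x)) = 4 - (64 + x)/(3*((x**2 + 3*x + 3*x + x**2) + x)) = 4 - (64 + x)/(3*((2*x**2 + 6*x) + x)) = 4 - (64 + x)/(3*(2*x**2 + 7*x)))
(-41472 - 23868)/(39576 + Q(f(10))) = (-41472 - 23868)/(39576 + (1/3)*(-64 + 24*10**2 + 83*10)/(10*(7 + 2*10))) = -65340/(39576 + (1/3)*(1/10)*(-64 + 24*100 + 830)/(7 + 20)) = -65340/(39576 + (1/3)*(1/10)*(-64 + 2400 + 830)/27) = -65340/(39576 + (1/3)*(1/10)*(1/27)*3166) = -65340/(39576 + 1583/405) = -65340/16029863/405 = -65340*405/16029863 = -26462700/16029863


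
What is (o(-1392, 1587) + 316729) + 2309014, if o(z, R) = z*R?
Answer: 416639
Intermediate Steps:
o(z, R) = R*z
(o(-1392, 1587) + 316729) + 2309014 = (1587*(-1392) + 316729) + 2309014 = (-2209104 + 316729) + 2309014 = -1892375 + 2309014 = 416639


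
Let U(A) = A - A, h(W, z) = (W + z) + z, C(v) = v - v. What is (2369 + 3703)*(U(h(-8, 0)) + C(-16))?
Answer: 0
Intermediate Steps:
C(v) = 0
h(W, z) = W + 2*z
U(A) = 0
(2369 + 3703)*(U(h(-8, 0)) + C(-16)) = (2369 + 3703)*(0 + 0) = 6072*0 = 0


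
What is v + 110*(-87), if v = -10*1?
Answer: -9580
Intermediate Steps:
v = -10
v + 110*(-87) = -10 + 110*(-87) = -10 - 9570 = -9580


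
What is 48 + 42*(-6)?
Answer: -204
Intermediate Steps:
48 + 42*(-6) = 48 - 252 = -204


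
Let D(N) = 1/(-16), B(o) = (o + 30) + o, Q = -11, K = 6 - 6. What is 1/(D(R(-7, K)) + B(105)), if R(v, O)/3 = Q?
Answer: 16/3839 ≈ 0.0041678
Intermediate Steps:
K = 0
R(v, O) = -33 (R(v, O) = 3*(-11) = -33)
B(o) = 30 + 2*o (B(o) = (30 + o) + o = 30 + 2*o)
D(N) = -1/16
1/(D(R(-7, K)) + B(105)) = 1/(-1/16 + (30 + 2*105)) = 1/(-1/16 + (30 + 210)) = 1/(-1/16 + 240) = 1/(3839/16) = 16/3839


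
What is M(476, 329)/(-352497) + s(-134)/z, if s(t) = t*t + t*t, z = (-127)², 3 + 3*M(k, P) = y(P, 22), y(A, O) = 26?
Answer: 37976245825/17056272339 ≈ 2.2265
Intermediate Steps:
M(k, P) = 23/3 (M(k, P) = -1 + (⅓)*26 = -1 + 26/3 = 23/3)
z = 16129
s(t) = 2*t² (s(t) = t² + t² = 2*t²)
M(476, 329)/(-352497) + s(-134)/z = (23/3)/(-352497) + (2*(-134)²)/16129 = (23/3)*(-1/352497) + (2*17956)*(1/16129) = -23/1057491 + 35912*(1/16129) = -23/1057491 + 35912/16129 = 37976245825/17056272339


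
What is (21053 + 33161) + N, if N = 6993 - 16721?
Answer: 44486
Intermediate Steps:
N = -9728
(21053 + 33161) + N = (21053 + 33161) - 9728 = 54214 - 9728 = 44486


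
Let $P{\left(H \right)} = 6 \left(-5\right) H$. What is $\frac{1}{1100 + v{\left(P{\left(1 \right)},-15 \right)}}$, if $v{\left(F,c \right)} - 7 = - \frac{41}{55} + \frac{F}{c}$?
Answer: $\frac{55}{60954} \approx 0.00090232$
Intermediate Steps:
$P{\left(H \right)} = - 30 H$
$v{\left(F,c \right)} = \frac{344}{55} + \frac{F}{c}$ ($v{\left(F,c \right)} = 7 + \left(- \frac{41}{55} + \frac{F}{c}\right) = \frac{344}{55} + \frac{F}{c}$)
$\frac{1}{1100 + v{\left(P{\left(1 \right)},-15 \right)}} = \frac{1}{1100 + \left(\frac{344}{55} + \frac{\left(-30\right) 1}{-15}\right)} = \frac{1}{1100 + \left(\frac{344}{55} - -2\right)} = \frac{1}{1100 + \left(\frac{344}{55} + 2\right)} = \frac{1}{1100 + \frac{454}{55}} = \frac{1}{\frac{60954}{55}} = \frac{55}{60954}$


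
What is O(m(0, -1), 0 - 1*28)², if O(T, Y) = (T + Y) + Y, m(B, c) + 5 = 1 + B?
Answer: 3600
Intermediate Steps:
m(B, c) = -4 + B (m(B, c) = -5 + (1 + B) = -4 + B)
O(T, Y) = T + 2*Y
O(m(0, -1), 0 - 1*28)² = ((-4 + 0) + 2*(0 - 1*28))² = (-4 + 2*(0 - 28))² = (-4 + 2*(-28))² = (-4 - 56)² = (-60)² = 3600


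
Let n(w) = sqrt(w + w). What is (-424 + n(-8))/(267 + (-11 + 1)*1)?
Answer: -424/257 + 4*I/257 ≈ -1.6498 + 0.015564*I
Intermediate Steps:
n(w) = sqrt(2)*sqrt(w) (n(w) = sqrt(2*w) = sqrt(2)*sqrt(w))
(-424 + n(-8))/(267 + (-11 + 1)*1) = (-424 + sqrt(2)*sqrt(-8))/(267 + (-11 + 1)*1) = (-424 + sqrt(2)*(2*I*sqrt(2)))/(267 - 10*1) = (-424 + 4*I)/(267 - 10) = (-424 + 4*I)/257 = (-424 + 4*I)*(1/257) = -424/257 + 4*I/257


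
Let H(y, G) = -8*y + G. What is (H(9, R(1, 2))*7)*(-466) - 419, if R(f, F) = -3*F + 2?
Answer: 247493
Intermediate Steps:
R(f, F) = 2 - 3*F
H(y, G) = G - 8*y
(H(9, R(1, 2))*7)*(-466) - 419 = (((2 - 3*2) - 8*9)*7)*(-466) - 419 = (((2 - 6) - 72)*7)*(-466) - 419 = ((-4 - 72)*7)*(-466) - 419 = -76*7*(-466) - 419 = -532*(-466) - 419 = 247912 - 419 = 247493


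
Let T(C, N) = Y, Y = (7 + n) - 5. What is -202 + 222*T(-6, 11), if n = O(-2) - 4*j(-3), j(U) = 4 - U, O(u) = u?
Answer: -6418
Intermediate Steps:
n = -30 (n = -2 - 4*(4 - 1*(-3)) = -2 - 4*(4 + 3) = -2 - 4*7 = -2 - 28 = -30)
Y = -28 (Y = (7 - 30) - 5 = -23 - 5 = -28)
T(C, N) = -28
-202 + 222*T(-6, 11) = -202 + 222*(-28) = -202 - 6216 = -6418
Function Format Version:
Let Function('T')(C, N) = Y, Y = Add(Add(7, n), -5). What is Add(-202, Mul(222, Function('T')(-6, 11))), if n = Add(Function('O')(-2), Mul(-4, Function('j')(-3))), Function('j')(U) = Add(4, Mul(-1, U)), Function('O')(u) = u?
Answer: -6418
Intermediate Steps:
n = -30 (n = Add(-2, Mul(-4, Add(4, Mul(-1, -3)))) = Add(-2, Mul(-4, Add(4, 3))) = Add(-2, Mul(-4, 7)) = Add(-2, -28) = -30)
Y = -28 (Y = Add(Add(7, -30), -5) = Add(-23, -5) = -28)
Function('T')(C, N) = -28
Add(-202, Mul(222, Function('T')(-6, 11))) = Add(-202, Mul(222, -28)) = Add(-202, -6216) = -6418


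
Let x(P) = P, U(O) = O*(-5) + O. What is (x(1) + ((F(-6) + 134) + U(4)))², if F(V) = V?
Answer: 12769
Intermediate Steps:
U(O) = -4*O (U(O) = -5*O + O = -4*O)
(x(1) + ((F(-6) + 134) + U(4)))² = (1 + ((-6 + 134) - 4*4))² = (1 + (128 - 16))² = (1 + 112)² = 113² = 12769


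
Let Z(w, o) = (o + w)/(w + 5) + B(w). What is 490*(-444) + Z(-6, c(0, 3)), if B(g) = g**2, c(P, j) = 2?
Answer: -217520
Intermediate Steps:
Z(w, o) = w**2 + (o + w)/(5 + w) (Z(w, o) = (o + w)/(w + 5) + w**2 = (o + w)/(5 + w) + w**2 = w**2 + (o + w)/(5 + w))
490*(-444) + Z(-6, c(0, 3)) = 490*(-444) + (2 - 6 + (-6)**3 + 5*(-6)**2)/(5 - 6) = -217560 + (2 - 6 - 216 + 5*36)/(-1) = -217560 - (2 - 6 - 216 + 180) = -217560 - 1*(-40) = -217560 + 40 = -217520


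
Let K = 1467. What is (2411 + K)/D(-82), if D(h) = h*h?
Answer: 1939/3362 ≈ 0.57674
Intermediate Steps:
D(h) = h²
(2411 + K)/D(-82) = (2411 + 1467)/((-82)²) = 3878/6724 = 3878*(1/6724) = 1939/3362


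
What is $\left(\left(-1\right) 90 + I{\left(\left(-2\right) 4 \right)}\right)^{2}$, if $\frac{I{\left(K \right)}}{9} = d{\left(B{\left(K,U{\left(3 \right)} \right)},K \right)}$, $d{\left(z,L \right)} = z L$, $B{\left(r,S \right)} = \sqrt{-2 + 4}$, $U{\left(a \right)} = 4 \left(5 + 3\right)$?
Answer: $18468 + 12960 \sqrt{2} \approx 36796.0$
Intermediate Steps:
$U{\left(a \right)} = 32$ ($U{\left(a \right)} = 4 \cdot 8 = 32$)
$B{\left(r,S \right)} = \sqrt{2}$
$d{\left(z,L \right)} = L z$
$I{\left(K \right)} = 9 K \sqrt{2}$
$\left(\left(-1\right) 90 + I{\left(\left(-2\right) 4 \right)}\right)^{2} = \left(\left(-1\right) 90 + 9 \left(\left(-2\right) 4\right) \sqrt{2}\right)^{2} = \left(-90 + 9 \left(-8\right) \sqrt{2}\right)^{2} = \left(-90 - 72 \sqrt{2}\right)^{2}$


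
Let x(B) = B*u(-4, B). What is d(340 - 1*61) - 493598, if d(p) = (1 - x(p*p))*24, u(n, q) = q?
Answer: -145421804318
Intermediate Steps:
x(B) = B² (x(B) = B*B = B²)
d(p) = 24 - 24*p⁴ (d(p) = (1 - (p*p)²)*24 = (1 - (p²)²)*24 = (1 - p⁴)*24 = 24 - 24*p⁴)
d(340 - 1*61) - 493598 = (24 - 24*(340 - 1*61)⁴) - 493598 = (24 - 24*(340 - 61)⁴) - 493598 = (24 - 24*279⁴) - 493598 = (24 - 24*6059221281) - 493598 = (24 - 145421310744) - 493598 = -145421310720 - 493598 = -145421804318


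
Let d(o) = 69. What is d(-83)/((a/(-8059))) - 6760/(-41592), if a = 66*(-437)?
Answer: 42251951/2173182 ≈ 19.442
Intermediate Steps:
a = -28842
d(-83)/((a/(-8059))) - 6760/(-41592) = 69/((-28842/(-8059))) - 6760/(-41592) = 69/((-28842*(-1/8059))) - 6760*(-1/41592) = 69/(28842/8059) + 845/5199 = 69*(8059/28842) + 845/5199 = 8059/418 + 845/5199 = 42251951/2173182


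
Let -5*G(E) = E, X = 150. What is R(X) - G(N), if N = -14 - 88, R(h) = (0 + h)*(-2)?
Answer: -1602/5 ≈ -320.40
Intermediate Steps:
R(h) = -2*h (R(h) = h*(-2) = -2*h)
N = -102
G(E) = -E/5
R(X) - G(N) = -2*150 - (-1)*(-102)/5 = -300 - 1*102/5 = -300 - 102/5 = -1602/5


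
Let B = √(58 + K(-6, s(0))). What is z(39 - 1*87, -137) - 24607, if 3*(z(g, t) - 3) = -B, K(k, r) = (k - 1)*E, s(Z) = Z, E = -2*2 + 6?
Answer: -24604 - 2*√11/3 ≈ -24606.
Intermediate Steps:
E = 2 (E = -4 + 6 = 2)
K(k, r) = -2 + 2*k (K(k, r) = (k - 1)*2 = (-1 + k)*2 = -2 + 2*k)
B = 2*√11 (B = √(58 + (-2 + 2*(-6))) = √(58 + (-2 - 12)) = √(58 - 14) = √44 = 2*√11 ≈ 6.6332)
z(g, t) = 3 - 2*√11/3 (z(g, t) = 3 + (-2*√11)/3 = 3 - 2*√11/3)
z(39 - 1*87, -137) - 24607 = (3 - 2*√11/3) - 24607 = -24604 - 2*√11/3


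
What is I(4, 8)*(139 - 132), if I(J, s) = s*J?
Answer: 224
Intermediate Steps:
I(J, s) = J*s
I(4, 8)*(139 - 132) = (4*8)*(139 - 132) = 32*7 = 224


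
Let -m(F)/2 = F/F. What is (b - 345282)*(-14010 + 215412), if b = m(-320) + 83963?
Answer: -52630572042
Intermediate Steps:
m(F) = -2 (m(F) = -2*F/F = -2*1 = -2)
b = 83961 (b = -2 + 83963 = 83961)
(b - 345282)*(-14010 + 215412) = (83961 - 345282)*(-14010 + 215412) = -261321*201402 = -52630572042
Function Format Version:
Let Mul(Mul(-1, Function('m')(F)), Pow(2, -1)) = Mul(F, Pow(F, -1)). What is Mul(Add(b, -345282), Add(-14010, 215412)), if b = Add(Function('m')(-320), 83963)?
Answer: -52630572042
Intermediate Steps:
Function('m')(F) = -2 (Function('m')(F) = Mul(-2, Mul(F, Pow(F, -1))) = Mul(-2, 1) = -2)
b = 83961 (b = Add(-2, 83963) = 83961)
Mul(Add(b, -345282), Add(-14010, 215412)) = Mul(Add(83961, -345282), Add(-14010, 215412)) = Mul(-261321, 201402) = -52630572042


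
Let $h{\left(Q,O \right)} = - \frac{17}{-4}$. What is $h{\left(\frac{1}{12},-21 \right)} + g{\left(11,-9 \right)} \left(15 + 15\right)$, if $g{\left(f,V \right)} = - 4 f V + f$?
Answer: $\frac{48857}{4} \approx 12214.0$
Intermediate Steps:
$g{\left(f,V \right)} = f - 4 V f$ ($g{\left(f,V \right)} = - 4 V f + f = f - 4 V f$)
$h{\left(Q,O \right)} = \frac{17}{4}$ ($h{\left(Q,O \right)} = \left(-17\right) \left(- \frac{1}{4}\right) = \frac{17}{4}$)
$h{\left(\frac{1}{12},-21 \right)} + g{\left(11,-9 \right)} \left(15 + 15\right) = \frac{17}{4} + 11 \left(1 - -36\right) \left(15 + 15\right) = \frac{17}{4} + 11 \left(1 + 36\right) 30 = \frac{17}{4} + 11 \cdot 37 \cdot 30 = \frac{17}{4} + 407 \cdot 30 = \frac{17}{4} + 12210 = \frac{48857}{4}$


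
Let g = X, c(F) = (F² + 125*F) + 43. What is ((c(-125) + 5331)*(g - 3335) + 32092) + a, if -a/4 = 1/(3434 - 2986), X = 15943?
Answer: 7592198207/112 ≈ 6.7788e+7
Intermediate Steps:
c(F) = 43 + F² + 125*F
g = 15943
a = -1/112 (a = -4/(3434 - 2986) = -4/448 = -4*1/448 = -1/112 ≈ -0.0089286)
((c(-125) + 5331)*(g - 3335) + 32092) + a = (((43 + (-125)² + 125*(-125)) + 5331)*(15943 - 3335) + 32092) - 1/112 = (((43 + 15625 - 15625) + 5331)*12608 + 32092) - 1/112 = ((43 + 5331)*12608 + 32092) - 1/112 = (5374*12608 + 32092) - 1/112 = (67755392 + 32092) - 1/112 = 67787484 - 1/112 = 7592198207/112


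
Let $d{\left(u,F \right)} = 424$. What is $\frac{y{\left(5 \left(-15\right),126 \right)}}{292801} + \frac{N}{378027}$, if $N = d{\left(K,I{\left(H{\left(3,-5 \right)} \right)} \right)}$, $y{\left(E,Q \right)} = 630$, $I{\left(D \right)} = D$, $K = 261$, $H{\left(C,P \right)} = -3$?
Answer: $\frac{362304634}{110686683627} \approx 0.0032732$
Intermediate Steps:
$N = 424$
$\frac{y{\left(5 \left(-15\right),126 \right)}}{292801} + \frac{N}{378027} = \frac{630}{292801} + \frac{424}{378027} = \frac{362304634}{110686683627}$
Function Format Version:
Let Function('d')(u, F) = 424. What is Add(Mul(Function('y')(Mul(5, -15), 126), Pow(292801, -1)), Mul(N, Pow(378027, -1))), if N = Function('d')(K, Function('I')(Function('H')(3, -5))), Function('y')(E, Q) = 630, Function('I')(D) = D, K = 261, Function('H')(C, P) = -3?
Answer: Rational(362304634, 110686683627) ≈ 0.0032732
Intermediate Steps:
N = 424
Add(Mul(Function('y')(Mul(5, -15), 126), Pow(292801, -1)), Mul(N, Pow(378027, -1))) = Add(Mul(630, Pow(292801, -1)), Mul(424, Pow(378027, -1))) = Add(Mul(630, Rational(1, 292801)), Mul(424, Rational(1, 378027))) = Add(Rational(630, 292801), Rational(424, 378027)) = Rational(362304634, 110686683627)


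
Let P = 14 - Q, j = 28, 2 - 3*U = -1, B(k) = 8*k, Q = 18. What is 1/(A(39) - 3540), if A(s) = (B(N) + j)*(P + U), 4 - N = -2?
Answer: -1/3768 ≈ -0.00026539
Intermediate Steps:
N = 6 (N = 4 - 1*(-2) = 4 + 2 = 6)
U = 1 (U = 2/3 - 1/3*(-1) = 2/3 + 1/3 = 1)
P = -4 (P = 14 - 1*18 = 14 - 18 = -4)
A(s) = -228 (A(s) = (8*6 + 28)*(-4 + 1) = (48 + 28)*(-3) = 76*(-3) = -228)
1/(A(39) - 3540) = 1/(-228 - 3540) = 1/(-3768) = -1/3768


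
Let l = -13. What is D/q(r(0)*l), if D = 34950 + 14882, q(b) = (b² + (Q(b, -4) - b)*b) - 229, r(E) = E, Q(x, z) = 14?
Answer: -49832/229 ≈ -217.61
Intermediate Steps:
q(b) = -229 + b² + b*(14 - b) (q(b) = (b² + (14 - b)*b) - 229 = (b² + b*(14 - b)) - 229 = -229 + b² + b*(14 - b))
D = 49832
D/q(r(0)*l) = 49832/(-229 + 14*(0*(-13))) = 49832/(-229 + 14*0) = 49832/(-229 + 0) = 49832/(-229) = 49832*(-1/229) = -49832/229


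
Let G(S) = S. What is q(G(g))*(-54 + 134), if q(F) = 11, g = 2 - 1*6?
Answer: 880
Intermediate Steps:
g = -4 (g = 2 - 6 = -4)
q(G(g))*(-54 + 134) = 11*(-54 + 134) = 11*80 = 880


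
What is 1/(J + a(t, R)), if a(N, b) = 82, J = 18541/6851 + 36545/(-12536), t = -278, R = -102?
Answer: 85884136/7024559333 ≈ 0.012226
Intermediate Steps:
J = -17939819/85884136 (J = 18541*(1/6851) + 36545*(-1/12536) = 18541/6851 - 36545/12536 = -17939819/85884136 ≈ -0.20888)
1/(J + a(t, R)) = 1/(-17939819/85884136 + 82) = 1/(7024559333/85884136) = 85884136/7024559333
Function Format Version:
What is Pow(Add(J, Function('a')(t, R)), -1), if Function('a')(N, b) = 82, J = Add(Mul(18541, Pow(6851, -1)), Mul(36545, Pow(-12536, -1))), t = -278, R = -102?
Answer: Rational(85884136, 7024559333) ≈ 0.012226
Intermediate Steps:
J = Rational(-17939819, 85884136) (J = Add(Mul(18541, Rational(1, 6851)), Mul(36545, Rational(-1, 12536))) = Add(Rational(18541, 6851), Rational(-36545, 12536)) = Rational(-17939819, 85884136) ≈ -0.20888)
Pow(Add(J, Function('a')(t, R)), -1) = Pow(Add(Rational(-17939819, 85884136), 82), -1) = Pow(Rational(7024559333, 85884136), -1) = Rational(85884136, 7024559333)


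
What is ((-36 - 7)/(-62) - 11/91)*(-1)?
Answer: -3231/5642 ≈ -0.57267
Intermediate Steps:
((-36 - 7)/(-62) - 11/91)*(-1) = (-43*(-1/62) - 11*1/91)*(-1) = (43/62 - 11/91)*(-1) = (3231/5642)*(-1) = -3231/5642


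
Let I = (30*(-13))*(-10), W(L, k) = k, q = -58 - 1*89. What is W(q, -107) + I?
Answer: 3793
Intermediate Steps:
q = -147 (q = -58 - 89 = -147)
I = 3900 (I = -390*(-10) = 3900)
W(q, -107) + I = -107 + 3900 = 3793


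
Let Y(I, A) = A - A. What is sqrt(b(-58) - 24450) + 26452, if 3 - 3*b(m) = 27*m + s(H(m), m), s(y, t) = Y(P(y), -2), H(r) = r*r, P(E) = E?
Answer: 26452 + I*sqrt(23927) ≈ 26452.0 + 154.68*I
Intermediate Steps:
H(r) = r**2
Y(I, A) = 0
s(y, t) = 0
b(m) = 1 - 9*m (b(m) = 1 - (27*m + 0)/3 = 1 - 9*m)
sqrt(b(-58) - 24450) + 26452 = sqrt((1 - 9*(-58)) - 24450) + 26452 = sqrt((1 + 522) - 24450) + 26452 = sqrt(523 - 24450) + 26452 = sqrt(-23927) + 26452 = I*sqrt(23927) + 26452 = 26452 + I*sqrt(23927)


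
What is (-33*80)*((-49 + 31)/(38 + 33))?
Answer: 47520/71 ≈ 669.30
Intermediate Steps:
(-33*80)*((-49 + 31)/(38 + 33)) = -(-47520)/71 = -2640*(-18/71) = 47520/71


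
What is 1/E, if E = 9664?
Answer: 1/9664 ≈ 0.00010348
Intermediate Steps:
1/E = 1/9664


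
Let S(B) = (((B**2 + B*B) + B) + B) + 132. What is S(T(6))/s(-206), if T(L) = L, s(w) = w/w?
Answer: 216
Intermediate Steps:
s(w) = 1
S(B) = 132 + 2*B + 2*B**2 (S(B) = (((B**2 + B**2) + B) + B) + 132 = ((2*B**2 + B) + B) + 132 = ((B + 2*B**2) + B) + 132 = (2*B + 2*B**2) + 132 = 132 + 2*B + 2*B**2)
S(T(6))/s(-206) = (132 + 2*6 + 2*6**2)/1 = (132 + 12 + 2*36)*1 = (132 + 12 + 72)*1 = 216*1 = 216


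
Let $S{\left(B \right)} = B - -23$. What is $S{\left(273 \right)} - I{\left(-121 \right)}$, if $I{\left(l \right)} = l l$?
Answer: $-14345$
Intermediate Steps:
$I{\left(l \right)} = l^{2}$
$S{\left(B \right)} = 23 + B$ ($S{\left(B \right)} = B + 23 = 23 + B$)
$S{\left(273 \right)} - I{\left(-121 \right)} = \left(23 + 273\right) - \left(-121\right)^{2} = 296 - 14641 = -14345$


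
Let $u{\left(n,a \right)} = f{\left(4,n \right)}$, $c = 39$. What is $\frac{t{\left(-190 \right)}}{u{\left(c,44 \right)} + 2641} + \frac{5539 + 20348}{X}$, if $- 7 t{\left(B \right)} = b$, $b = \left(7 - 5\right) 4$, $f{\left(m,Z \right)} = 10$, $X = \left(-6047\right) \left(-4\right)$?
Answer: $\frac{480191555}{448856716} \approx 1.0698$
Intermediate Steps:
$X = 24188$
$u{\left(n,a \right)} = 10$
$b = 8$ ($b = 2 \cdot 4 = 8$)
$t{\left(B \right)} = - \frac{8}{7}$ ($t{\left(B \right)} = \left(- \frac{1}{7}\right) 8 = - \frac{8}{7}$)
$\frac{t{\left(-190 \right)}}{u{\left(c,44 \right)} + 2641} + \frac{5539 + 20348}{X} = - \frac{8}{7 \left(10 + 2641\right)} + \frac{5539 + 20348}{24188} = - \frac{8}{7 \cdot 2651} + 25887 \cdot \frac{1}{24188} = \left(- \frac{8}{7}\right) \frac{1}{2651} + \frac{25887}{24188} = - \frac{8}{18557} + \frac{25887}{24188} = \frac{480191555}{448856716}$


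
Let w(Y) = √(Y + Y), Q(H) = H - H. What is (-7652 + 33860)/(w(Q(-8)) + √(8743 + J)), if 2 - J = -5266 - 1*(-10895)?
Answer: 13104*√779/779 ≈ 469.50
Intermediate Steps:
Q(H) = 0
w(Y) = √2*√Y (w(Y) = √(2*Y) = √2*√Y)
J = -5627 (J = 2 - (-5266 - 1*(-10895)) = 2 - (-5266 + 10895) = 2 - 1*5629 = 2 - 5629 = -5627)
(-7652 + 33860)/(w(Q(-8)) + √(8743 + J)) = (-7652 + 33860)/(√2*√0 + √(8743 - 5627)) = 26208/(√2*0 + √3116) = 26208/(0 + 2*√779) = 26208/((2*√779)) = 26208*(√779/1558) = 13104*√779/779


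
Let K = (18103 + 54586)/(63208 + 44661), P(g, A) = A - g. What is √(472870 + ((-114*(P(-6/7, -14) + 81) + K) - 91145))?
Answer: 2*√53307625361618446/755083 ≈ 611.55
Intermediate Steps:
K = 72689/107869 ≈ 0.67386
√(472870 + ((-114*(P(-6/7, -14) + 81) + K) - 91145)) = √(472870 + ((-114*((-14 - (-6)/7) + 81) + 72689/107869) - 91145)) = √(472870 + ((-114*((-14 - 1*(-6/7)) + 81) + 72689/107869) - 91145)) = √(472870 + ((-114*((-14 + 6/7) + 81) + 72689/107869) - 91145)) = √(472870 + ((-114*(-92/7 + 81) + 72689/107869) - 91145)) = √(472870 + ((-114*475/7 + 72689/107869) - 91145)) = √(472870 + ((-54150/7 + 72689/107869) - 91145)) = √(472870 + (-5840597527/755083 - 91145)) = √(472870 - 74662637562/755083) = √(282393460648/755083) = 2*√53307625361618446/755083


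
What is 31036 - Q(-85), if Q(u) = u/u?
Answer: 31035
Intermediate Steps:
Q(u) = 1
31036 - Q(-85) = 31036 - 1*1 = 31036 - 1 = 31035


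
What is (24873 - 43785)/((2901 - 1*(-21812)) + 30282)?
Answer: -18912/54995 ≈ -0.34389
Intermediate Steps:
(24873 - 43785)/((2901 - 1*(-21812)) + 30282) = -18912/((2901 + 21812) + 30282) = -18912/(24713 + 30282) = -18912/54995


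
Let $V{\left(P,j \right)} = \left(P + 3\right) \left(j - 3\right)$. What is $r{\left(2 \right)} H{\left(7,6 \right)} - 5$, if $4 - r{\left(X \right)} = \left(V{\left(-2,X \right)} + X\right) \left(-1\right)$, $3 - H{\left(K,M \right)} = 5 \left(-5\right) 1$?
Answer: $135$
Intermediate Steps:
$V{\left(P,j \right)} = \left(-3 + j\right) \left(3 + P\right)$ ($V{\left(P,j \right)} = \left(3 + P\right) \left(-3 + j\right) = \left(-3 + j\right) \left(3 + P\right)$)
$H{\left(K,M \right)} = 28$ ($H{\left(K,M \right)} = 3 - 5 \left(-5\right) 1 = 3 - \left(-25\right) 1 = 3 - -25 = 3 + 25 = 28$)
$r{\left(X \right)} = 1 + 2 X$ ($r{\left(X \right)} = 4 - \left(\left(-9 - -6 + 3 X - 2 X\right) + X\right) \left(-1\right) = 4 - \left(\left(-9 + 6 + 3 X - 2 X\right) + X\right) \left(-1\right) = 4 - \left(\left(-3 + X\right) + X\right) \left(-1\right) = 4 - \left(-3 + 2 X\right) \left(-1\right) = 4 - \left(3 - 2 X\right) = 4 + \left(-3 + 2 X\right) = 1 + 2 X$)
$r{\left(2 \right)} H{\left(7,6 \right)} - 5 = \left(1 + 2 \cdot 2\right) 28 - 5 = \left(1 + 4\right) 28 - 5 = 5 \cdot 28 - 5 = 140 - 5 = 135$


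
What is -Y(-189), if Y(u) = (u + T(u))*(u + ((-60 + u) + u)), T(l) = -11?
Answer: -125400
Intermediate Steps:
Y(u) = (-60 + 3*u)*(-11 + u) (Y(u) = (u - 11)*(u + ((-60 + u) + u)) = (-11 + u)*(u + (-60 + 2*u)) = (-11 + u)*(-60 + 3*u) = (-60 + 3*u)*(-11 + u))
-Y(-189) = -(660 - 93*(-189) + 3*(-189)²) = -(660 + 17577 + 3*35721) = -(660 + 17577 + 107163) = -1*125400 = -125400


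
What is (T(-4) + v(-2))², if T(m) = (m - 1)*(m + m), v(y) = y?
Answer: 1444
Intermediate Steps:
T(m) = 2*m*(-1 + m) (T(m) = (-1 + m)*(2*m) = 2*m*(-1 + m))
(T(-4) + v(-2))² = (2*(-4)*(-1 - 4) - 2)² = (2*(-4)*(-5) - 2)² = (40 - 2)² = 38² = 1444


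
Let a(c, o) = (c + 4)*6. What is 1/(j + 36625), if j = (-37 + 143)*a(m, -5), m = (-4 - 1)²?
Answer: 1/55069 ≈ 1.8159e-5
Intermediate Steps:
m = 25 (m = (-5)² = 25)
a(c, o) = 24 + 6*c (a(c, o) = (4 + c)*6 = 24 + 6*c)
j = 18444 (j = (-37 + 143)*(24 + 6*25) = 106*(24 + 150) = 106*174 = 18444)
1/(j + 36625) = 1/(18444 + 36625) = 1/55069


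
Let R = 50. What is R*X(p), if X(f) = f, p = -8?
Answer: -400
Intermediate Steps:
R*X(p) = 50*(-8) = -400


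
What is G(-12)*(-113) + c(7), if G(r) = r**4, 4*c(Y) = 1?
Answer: -9372671/4 ≈ -2.3432e+6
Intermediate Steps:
c(Y) = 1/4 (c(Y) = (1/4)*1 = 1/4)
G(-12)*(-113) + c(7) = (-12)**4*(-113) + 1/4 = 20736*(-113) + 1/4 = -2343168 + 1/4 = -9372671/4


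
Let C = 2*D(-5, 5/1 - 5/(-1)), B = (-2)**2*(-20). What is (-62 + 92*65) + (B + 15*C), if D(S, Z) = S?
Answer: 5688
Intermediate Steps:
B = -80 (B = 4*(-20) = -80)
C = -10 (C = 2*(-5) = -10)
(-62 + 92*65) + (B + 15*C) = (-62 + 92*65) + (-80 + 15*(-10)) = (-62 + 5980) + (-80 - 150) = 5918 - 230 = 5688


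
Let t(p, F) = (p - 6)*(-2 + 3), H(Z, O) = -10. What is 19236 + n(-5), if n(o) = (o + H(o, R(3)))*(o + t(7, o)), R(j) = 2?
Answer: 19296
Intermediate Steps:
t(p, F) = -6 + p (t(p, F) = (-6 + p)*1 = -6 + p)
n(o) = (1 + o)*(-10 + o) (n(o) = (o - 10)*(o + (-6 + 7)) = (-10 + o)*(o + 1) = (-10 + o)*(1 + o) = (1 + o)*(-10 + o))
19236 + n(-5) = 19236 + (-10 + (-5)**2 - 9*(-5)) = 19236 + (-10 + 25 + 45) = 19236 + 60 = 19296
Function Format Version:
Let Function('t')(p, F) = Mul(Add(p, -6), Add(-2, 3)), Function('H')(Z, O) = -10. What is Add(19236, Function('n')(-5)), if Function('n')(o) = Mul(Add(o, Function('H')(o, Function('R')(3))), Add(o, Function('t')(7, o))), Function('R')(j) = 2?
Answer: 19296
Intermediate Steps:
Function('t')(p, F) = Add(-6, p) (Function('t')(p, F) = Mul(Add(-6, p), 1) = Add(-6, p))
Function('n')(o) = Mul(Add(1, o), Add(-10, o)) (Function('n')(o) = Mul(Add(o, -10), Add(o, Add(-6, 7))) = Mul(Add(-10, o), Add(o, 1)) = Mul(Add(-10, o), Add(1, o)) = Mul(Add(1, o), Add(-10, o)))
Add(19236, Function('n')(-5)) = Add(19236, Add(-10, Pow(-5, 2), Mul(-9, -5))) = Add(19236, Add(-10, 25, 45)) = Add(19236, 60) = 19296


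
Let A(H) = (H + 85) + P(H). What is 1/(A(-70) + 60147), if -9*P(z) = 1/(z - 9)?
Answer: 711/42775183 ≈ 1.6622e-5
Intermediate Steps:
P(z) = -1/(9*(-9 + z)) (P(z) = -1/(9*(z - 9)) = -1/(9*(-9 + z)))
A(H) = 85 + H - 1/(-81 + 9*H) (A(H) = (H + 85) - 1/(-81 + 9*H) = (85 + H) - 1/(-81 + 9*H) = 85 + H - 1/(-81 + 9*H))
1/(A(-70) + 60147) = 1/((-⅑ + (-9 - 70)*(85 - 70))/(-9 - 70) + 60147) = 1/((-⅑ - 79*15)/(-79) + 60147) = 1/(-(-⅑ - 1185)/79 + 60147) = 1/(-1/79*(-10666/9) + 60147) = 1/(10666/711 + 60147) = 1/(42775183/711) = 711/42775183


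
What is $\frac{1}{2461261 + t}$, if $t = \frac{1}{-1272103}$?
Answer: $\frac{1272103}{3130977501882} \approx 4.063 \cdot 10^{-7}$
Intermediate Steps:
$t = - \frac{1}{1272103} \approx -7.861 \cdot 10^{-7}$
$\frac{1}{2461261 + t} = \frac{1}{2461261 - \frac{1}{1272103}} = \frac{1}{\frac{3130977501882}{1272103}} = \frac{1272103}{3130977501882}$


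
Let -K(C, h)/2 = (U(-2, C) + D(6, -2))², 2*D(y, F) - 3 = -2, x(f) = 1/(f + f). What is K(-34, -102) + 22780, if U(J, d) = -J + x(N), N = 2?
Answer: 182119/8 ≈ 22765.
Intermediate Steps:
x(f) = 1/(2*f)
D(y, F) = ½ (D(y, F) = 3/2 + (½)*(-2) = 3/2 - 1 = ½)
U(J, d) = ¼ - J (U(J, d) = -J + (½)/2 = -J + (½)*(½) = -J + ¼ = ¼ - J)
K(C, h) = -121/8 (K(C, h) = -2*((¼ - 1*(-2)) + ½)² = -2*((¼ + 2) + ½)² = -2*(9/4 + ½)² = -2*(11/4)² = -2*121/16 = -121/8)
K(-34, -102) + 22780 = -121/8 + 22780 = 182119/8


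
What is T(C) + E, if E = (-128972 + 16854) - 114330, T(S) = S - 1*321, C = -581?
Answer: -227350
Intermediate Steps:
T(S) = -321 + S (T(S) = S - 321 = -321 + S)
E = -226448 (E = -112118 - 114330 = -226448)
T(C) + E = (-321 - 581) - 226448 = -902 - 226448 = -227350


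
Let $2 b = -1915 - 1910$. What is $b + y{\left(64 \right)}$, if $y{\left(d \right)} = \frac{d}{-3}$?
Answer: $- \frac{11603}{6} \approx -1933.8$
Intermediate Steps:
$y{\left(d \right)} = - \frac{d}{3}$ ($y{\left(d \right)} = d \left(- \frac{1}{3}\right) = - \frac{d}{3}$)
$b = - \frac{3825}{2}$ ($b = \frac{-1915 - 1910}{2} = \frac{1}{2} \left(-3825\right) = - \frac{3825}{2} \approx -1912.5$)
$b + y{\left(64 \right)} = - \frac{3825}{2} - \frac{64}{3} = - \frac{11603}{6}$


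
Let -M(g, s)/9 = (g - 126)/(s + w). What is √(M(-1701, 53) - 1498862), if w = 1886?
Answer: 5*I*√4600221269/277 ≈ 1224.3*I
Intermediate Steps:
M(g, s) = -9*(-126 + g)/(1886 + s) (M(g, s) = -9*(g - 126)/(s + 1886) = -9*(-126 + g)/(1886 + s))
√(M(-1701, 53) - 1498862) = √(9*(126 - 1*(-1701))/(1886 + 53) - 1498862) = √(9*(126 + 1701)/1939 - 1498862) = √(9*(1/1939)*1827 - 1498862) = √(2349/277 - 1498862) = √(-415182425/277) = 5*I*√4600221269/277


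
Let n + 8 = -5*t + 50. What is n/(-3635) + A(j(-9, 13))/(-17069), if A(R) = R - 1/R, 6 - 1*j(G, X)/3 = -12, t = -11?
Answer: -100003447/3350474010 ≈ -0.029848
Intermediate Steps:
j(G, X) = 54 (j(G, X) = 18 - 3*(-12) = 18 + 36 = 54)
n = 97 (n = -8 + (-5*(-11) + 50) = -8 + (55 + 50) = -8 + 105 = 97)
n/(-3635) + A(j(-9, 13))/(-17069) = 97/(-3635) + (54 - 1/54)/(-17069) = 97*(-1/3635) + (54 - 1*1/54)*(-1/17069) = -97/3635 + (54 - 1/54)*(-1/17069) = -97/3635 + (2915/54)*(-1/17069) = -97/3635 - 2915/921726 = -100003447/3350474010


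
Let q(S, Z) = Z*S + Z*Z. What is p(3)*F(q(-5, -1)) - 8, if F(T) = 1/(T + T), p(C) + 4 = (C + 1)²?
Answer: -7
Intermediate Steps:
p(C) = -4 + (1 + C)² (p(C) = -4 + (C + 1)² = -4 + (1 + C)²)
q(S, Z) = Z² + S*Z (q(S, Z) = S*Z + Z² = Z² + S*Z)
F(T) = 1/(2*T)
p(3)*F(q(-5, -1)) - 8 = (-4 + (1 + 3)²)*(1/(2*((-(-5 - 1))))) - 8 = (-4 + 4²)*(1/(2*((-1*(-6))))) - 8 = (-4 + 16)*((½)/6) - 8 = 12*((½)*(⅙)) - 8 = 12*(1/12) - 8 = 1 - 8 = -7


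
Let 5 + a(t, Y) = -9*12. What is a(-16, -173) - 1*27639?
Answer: -27752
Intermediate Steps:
a(t, Y) = -113 (a(t, Y) = -5 - 9*12 = -5 - 108 = -113)
a(-16, -173) - 1*27639 = -113 - 1*27639 = -113 - 27639 = -27752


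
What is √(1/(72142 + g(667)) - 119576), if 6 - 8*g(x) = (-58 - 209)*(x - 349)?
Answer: I*√204730719172495/41378 ≈ 345.8*I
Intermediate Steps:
g(x) = -93177/8 + 267*x/8 (g(x) = ¾ - (-58 - 209)*(x - 349)/8 = ¾ - (-267)*(-349 + x)/8 = ¾ - (93183 - 267*x)/8 = ¾ + (-93183/8 + 267*x/8) = -93177/8 + 267*x/8)
√(1/(72142 + g(667)) - 119576) = √(1/(72142 + (-93177/8 + (267/8)*667)) - 119576) = √(1/(72142 + (-93177/8 + 178089/8)) - 119576) = √(1/(72142 + 10614) - 119576) = √(1/82756 - 119576) = √(-9895631455/82756) = I*√204730719172495/41378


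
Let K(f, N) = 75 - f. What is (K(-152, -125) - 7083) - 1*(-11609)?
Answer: 4753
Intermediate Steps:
(K(-152, -125) - 7083) - 1*(-11609) = ((75 - 1*(-152)) - 7083) - 1*(-11609) = ((75 + 152) - 7083) + 11609 = (227 - 7083) + 11609 = -6856 + 11609 = 4753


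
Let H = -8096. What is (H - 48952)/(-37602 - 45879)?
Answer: 19016/27827 ≈ 0.68336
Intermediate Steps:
(H - 48952)/(-37602 - 45879) = (-8096 - 48952)/(-37602 - 45879) = -57048/(-83481) = -57048*(-1/83481) = 19016/27827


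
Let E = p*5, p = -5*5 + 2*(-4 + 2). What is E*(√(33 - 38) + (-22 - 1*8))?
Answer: 4350 - 145*I*√5 ≈ 4350.0 - 324.23*I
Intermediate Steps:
p = -29 (p = -25 + 2*(-2) = -25 - 4 = -29)
E = -145 (E = -29*5 = -145)
E*(√(33 - 38) + (-22 - 1*8)) = -145*(√(33 - 38) + (-22 - 1*8)) = -145*(√(-5) + (-22 - 8)) = -145*(I*√5 - 30) = -145*(-30 + I*√5) = 4350 - 145*I*√5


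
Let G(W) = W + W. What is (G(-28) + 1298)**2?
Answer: 1542564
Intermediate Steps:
G(W) = 2*W
(G(-28) + 1298)**2 = (2*(-28) + 1298)**2 = (-56 + 1298)**2 = 1242**2 = 1542564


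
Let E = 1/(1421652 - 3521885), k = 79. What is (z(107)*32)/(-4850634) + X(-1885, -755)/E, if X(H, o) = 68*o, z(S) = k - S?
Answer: 261512139213524188/2425317 ≈ 1.0783e+11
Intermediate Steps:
z(S) = 79 - S
E = -1/2100233 (E = 1/(-2100233) = -1/2100233 ≈ -4.7614e-7)
(z(107)*32)/(-4850634) + X(-1885, -755)/E = ((79 - 1*107)*32)/(-4850634) + (68*(-755))/(-1/2100233) = ((79 - 107)*32)*(-1/4850634) - 51340*(-2100233) = -28*32*(-1/4850634) + 107825962220 = -896*(-1/4850634) + 107825962220 = 448/2425317 + 107825962220 = 261512139213524188/2425317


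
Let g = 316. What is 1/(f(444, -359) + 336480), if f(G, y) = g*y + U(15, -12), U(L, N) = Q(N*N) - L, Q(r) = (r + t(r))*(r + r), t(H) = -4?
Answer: 1/263341 ≈ 3.7974e-6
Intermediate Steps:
Q(r) = 2*r*(-4 + r) (Q(r) = (r - 4)*(r + r) = (-4 + r)*(2*r) = 2*r*(-4 + r))
U(L, N) = -L + 2*N**2*(-4 + N**2) (U(L, N) = 2*(N*N)*(-4 + N*N) - L = 2*N**2*(-4 + N**2) - L = -L + 2*N**2*(-4 + N**2))
f(G, y) = 40305 + 316*y (f(G, y) = 316*y + (-1*15 + 2*(-12)**2*(-4 + (-12)**2)) = 316*y + (-15 + 2*144*(-4 + 144)) = 316*y + (-15 + 2*144*140) = 316*y + (-15 + 40320) = 316*y + 40305 = 40305 + 316*y)
1/(f(444, -359) + 336480) = 1/((40305 + 316*(-359)) + 336480) = 1/((40305 - 113444) + 336480) = 1/(-73139 + 336480) = 1/263341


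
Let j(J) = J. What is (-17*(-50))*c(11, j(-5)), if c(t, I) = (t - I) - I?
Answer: 17850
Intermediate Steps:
c(t, I) = t - 2*I
(-17*(-50))*c(11, j(-5)) = (-17*(-50))*(11 - 2*(-5)) = 850*(11 + 10) = 850*21 = 17850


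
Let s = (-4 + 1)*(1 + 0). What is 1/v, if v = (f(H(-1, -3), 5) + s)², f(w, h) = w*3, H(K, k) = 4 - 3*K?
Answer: 1/324 ≈ 0.0030864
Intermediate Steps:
f(w, h) = 3*w
s = -3 (s = -3*1 = -3)
v = 324 (v = (3*(4 - 3*(-1)) - 3)² = (3*(4 + 3) - 3)² = (3*7 - 3)² = (21 - 3)² = 18² = 324)
1/v = 1/324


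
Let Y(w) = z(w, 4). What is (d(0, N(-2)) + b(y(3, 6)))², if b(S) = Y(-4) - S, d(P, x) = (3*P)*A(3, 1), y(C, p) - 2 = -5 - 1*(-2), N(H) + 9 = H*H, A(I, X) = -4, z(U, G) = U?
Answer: 9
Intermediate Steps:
N(H) = -9 + H² (N(H) = -9 + H*H = -9 + H²)
Y(w) = w
y(C, p) = -1 (y(C, p) = 2 + (-5 - 1*(-2)) = 2 + (-5 + 2) = 2 - 3 = -1)
d(P, x) = -12*P (d(P, x) = (3*P)*(-4) = -12*P)
b(S) = -4 - S
(d(0, N(-2)) + b(y(3, 6)))² = (-12*0 + (-4 - 1*(-1)))² = (0 + (-4 + 1))² = (0 - 3)² = (-3)² = 9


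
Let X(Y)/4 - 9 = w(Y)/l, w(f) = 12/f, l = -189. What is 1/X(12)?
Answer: 189/6800 ≈ 0.027794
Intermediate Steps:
X(Y) = 36 - 16/(63*Y) (X(Y) = 36 + 4*((12/Y)/(-189)) = 36 + 4*((12/Y)*(-1/189)) = 36 + 4*(-4/(63*Y)) = 36 - 16/(63*Y))
1/X(12) = 1/(36 - 16/63/12) = 1/(36 - 16/63*1/12) = 1/(36 - 4/189) = 1/(6800/189) = 189/6800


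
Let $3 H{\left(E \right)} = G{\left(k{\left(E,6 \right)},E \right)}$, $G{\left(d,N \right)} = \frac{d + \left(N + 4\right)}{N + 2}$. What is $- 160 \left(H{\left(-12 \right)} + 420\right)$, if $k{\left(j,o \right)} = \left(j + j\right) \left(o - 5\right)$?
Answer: $- \frac{202112}{3} \approx -67371.0$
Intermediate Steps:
$k{\left(j,o \right)} = 2 j \left(-5 + o\right)$
$G{\left(d,N \right)} = \frac{4 + N + d}{2 + N}$ ($G{\left(d,N \right)} = \frac{d + \left(4 + N\right)}{2 + N} = \frac{4 + N + d}{2 + N}$)
$H{\left(E \right)} = \frac{4 + 3 E}{3 \left(2 + E\right)}$ ($H{\left(E \right)} = \frac{\frac{1}{2 + E} \left(4 + E + 2 E \left(-5 + 6\right)\right)}{3} = \frac{\frac{1}{2 + E} \left(4 + E + 2 E 1\right)}{3} = \frac{\frac{1}{2 + E} \left(4 + E + 2 E\right)}{3} = \frac{\frac{1}{2 + E} \left(4 + 3 E\right)}{3} = \frac{4 + 3 E}{3 \left(2 + E\right)}$)
$- 160 \left(H{\left(-12 \right)} + 420\right) = - 160 \left(\frac{\frac{4}{3} - 12}{2 - 12} + 420\right) = - 160 \left(\frac{1}{-10} \left(- \frac{32}{3}\right) + 420\right) = - 160 \left(\left(- \frac{1}{10}\right) \left(- \frac{32}{3}\right) + 420\right) = - 160 \left(\frac{16}{15} + 420\right) = \left(-160\right) \frac{6316}{15} = - \frac{202112}{3}$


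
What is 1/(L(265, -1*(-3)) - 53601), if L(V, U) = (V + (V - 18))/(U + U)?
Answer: -3/160547 ≈ -1.8686e-5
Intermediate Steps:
L(V, U) = (-18 + 2*V)/(2*U) (L(V, U) = (V + (-18 + V))/((2*U)) = (-18 + 2*V)*(1/(2*U)) = (-18 + 2*V)/(2*U))
1/(L(265, -1*(-3)) - 53601) = 1/((-9 + 265)/((-1*(-3))) - 53601) = 1/(256/3 - 53601) = 1/(-160547/3) = -3/160547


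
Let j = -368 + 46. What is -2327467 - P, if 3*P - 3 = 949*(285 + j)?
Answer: -6947291/3 ≈ -2.3158e+6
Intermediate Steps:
j = -322
P = -35110/3 (P = 1 + (949*(285 - 322))/3 = 1 + (949*(-37))/3 = 1 + (⅓)*(-35113) = 1 - 35113/3 = -35110/3 ≈ -11703.)
-2327467 - P = -2327467 - 1*(-35110/3) = -2327467 + 35110/3 = -6947291/3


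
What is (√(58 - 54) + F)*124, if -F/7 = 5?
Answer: -4092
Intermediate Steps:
F = -35 (F = -7*5 = -35)
(√(58 - 54) + F)*124 = (√(58 - 54) - 35)*124 = (√4 - 35)*124 = (2 - 35)*124 = -33*124 = -4092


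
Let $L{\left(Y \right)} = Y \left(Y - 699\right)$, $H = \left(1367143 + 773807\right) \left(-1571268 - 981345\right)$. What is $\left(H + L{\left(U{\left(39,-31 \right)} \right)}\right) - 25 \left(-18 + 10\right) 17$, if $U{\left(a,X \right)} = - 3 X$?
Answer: $-5465016855308$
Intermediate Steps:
$H = -5465016802350$ ($H = 2140950 \left(-2552613\right) = -5465016802350$)
$L{\left(Y \right)} = Y \left(-699 + Y\right)$
$\left(H + L{\left(U{\left(39,-31 \right)} \right)}\right) - 25 \left(-18 + 10\right) 17 = \left(-5465016802350 + \left(-3\right) \left(-31\right) \left(-699 - -93\right)\right) - 25 \left(-18 + 10\right) 17 = \left(-5465016802350 + 93 \left(-699 + 93\right)\right) - 25 \left(\left(-8\right) 17\right) = \left(-5465016802350 + 93 \left(-606\right)\right) - -3400 = \left(-5465016802350 - 56358\right) + 3400 = -5465016858708 + 3400 = -5465016855308$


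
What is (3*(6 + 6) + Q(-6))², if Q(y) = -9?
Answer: 729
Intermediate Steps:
(3*(6 + 6) + Q(-6))² = (3*(6 + 6) - 9)² = (3*12 - 9)² = (36 - 9)² = 27² = 729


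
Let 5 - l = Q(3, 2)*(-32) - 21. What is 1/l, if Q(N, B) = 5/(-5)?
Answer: -1/6 ≈ -0.16667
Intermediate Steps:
Q(N, B) = -1 (Q(N, B) = 5*(-1/5) = -1)
l = -6 (l = 5 - (-1*(-32) - 21) = 5 - (32 - 21) = 5 - 1*11 = 5 - 11 = -6)
1/l = 1/(-6) = -1/6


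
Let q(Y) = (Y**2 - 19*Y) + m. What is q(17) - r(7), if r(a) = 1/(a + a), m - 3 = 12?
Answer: -267/14 ≈ -19.071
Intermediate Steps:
m = 15 (m = 3 + 12 = 15)
r(a) = 1/(2*a)
q(Y) = 15 + Y**2 - 19*Y (q(Y) = (Y**2 - 19*Y) + 15 = 15 + Y**2 - 19*Y)
q(17) - r(7) = (15 + 17**2 - 19*17) - 1/(2*7) = (15 + 289 - 323) - 1/(2*7) = -19 - 1*1/14 = -19 - 1/14 = -267/14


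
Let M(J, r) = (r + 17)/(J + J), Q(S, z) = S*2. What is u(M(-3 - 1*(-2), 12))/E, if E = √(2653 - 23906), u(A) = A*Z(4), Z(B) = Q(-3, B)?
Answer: -87*I*√21253/21253 ≈ -0.59677*I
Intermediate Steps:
Q(S, z) = 2*S
Z(B) = -6 (Z(B) = 2*(-3) = -6)
M(J, r) = (17 + r)/(2*J) (M(J, r) = (17 + r)/((2*J)) = (17 + r)*(1/(2*J)) = (17 + r)/(2*J))
u(A) = -6*A (u(A) = A*(-6) = -6*A)
E = I*√21253 (E = √(-21253) = I*√21253 ≈ 145.78*I)
u(M(-3 - 1*(-2), 12))/E = (-3*(17 + 12)/(-3 - 1*(-2)))/((I*√21253)) = (-3*29/(-3 + 2))*(-I*√21253/21253) = (-3*29/(-1))*(-I*√21253/21253) = (-3*(-1)*29)*(-I*√21253/21253) = (-6*(-29/2))*(-I*√21253/21253) = 87*(-I*√21253/21253) = -87*I*√21253/21253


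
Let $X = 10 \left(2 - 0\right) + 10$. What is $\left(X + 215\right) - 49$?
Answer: $196$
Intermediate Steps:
$X = 30$ ($X = 10 \left(2 + 0\right) + 10 = 10 \cdot 2 + 10 = 20 + 10 = 30$)
$\left(X + 215\right) - 49 = \left(30 + 215\right) - 49 = 245 - 49 = 196$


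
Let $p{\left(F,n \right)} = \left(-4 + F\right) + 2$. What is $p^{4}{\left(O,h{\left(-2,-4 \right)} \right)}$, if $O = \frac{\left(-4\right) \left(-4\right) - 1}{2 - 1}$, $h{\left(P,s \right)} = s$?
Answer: $28561$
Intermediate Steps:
$O = 15$ ($O = \frac{16 - 1}{1} = 15 \cdot 1 = 15$)
$p{\left(F,n \right)} = -2 + F$
$p^{4}{\left(O,h{\left(-2,-4 \right)} \right)} = \left(-2 + 15\right)^{4} = 13^{4} = 28561$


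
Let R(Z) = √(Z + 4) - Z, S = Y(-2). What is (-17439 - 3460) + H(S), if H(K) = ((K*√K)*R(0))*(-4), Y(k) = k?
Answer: -20899 + 16*I*√2 ≈ -20899.0 + 22.627*I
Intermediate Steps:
S = -2
R(Z) = √(4 + Z) - Z
H(K) = -8*K^(3/2) (H(K) = ((K*√K)*(√(4 + 0) - 1*0))*(-4) = (K^(3/2)*(√4 + 0))*(-4) = (K^(3/2)*(2 + 0))*(-4) = (K^(3/2)*2)*(-4) = (2*K^(3/2))*(-4) = -8*K^(3/2))
(-17439 - 3460) + H(S) = (-17439 - 3460) - (-16)*I*√2 = -20899 - (-16)*I*√2 = -20899 + 16*I*√2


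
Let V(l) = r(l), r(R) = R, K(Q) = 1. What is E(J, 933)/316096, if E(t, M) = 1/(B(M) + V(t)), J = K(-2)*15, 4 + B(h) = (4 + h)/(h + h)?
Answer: 933/3392184224 ≈ 2.7504e-7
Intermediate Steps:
B(h) = -4 + (4 + h)/(2*h) (B(h) = -4 + (4 + h)/(h + h) = -4 + (4 + h)/((2*h)) = -4 + (4 + h)*(1/(2*h)) = -4 + (4 + h)/(2*h))
J = 15 (J = 1*15 = 15)
V(l) = l
E(t, M) = 1/(-7/2 + t + 2/M) (E(t, M) = 1/((-7/2 + 2/M) + t) = 1/(-7/2 + t + 2/M))
E(J, 933)/316096 = (2*933/(4 + 933*(-7 + 2*15)))/316096 = (2*933/(4 + 933*(-7 + 30)))*(1/316096) = (2*933/(4 + 933*23))*(1/316096) = (2*933/(4 + 21459))*(1/316096) = (2*933/21463)*(1/316096) = (2*933*(1/21463))*(1/316096) = (1866/21463)*(1/316096) = 933/3392184224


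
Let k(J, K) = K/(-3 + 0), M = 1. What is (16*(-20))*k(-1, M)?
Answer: 320/3 ≈ 106.67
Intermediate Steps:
k(J, K) = -K/3 (k(J, K) = K/(-3) = -K/3)
(16*(-20))*k(-1, M) = (16*(-20))*(-⅓*1) = -320*(-⅓) = 320/3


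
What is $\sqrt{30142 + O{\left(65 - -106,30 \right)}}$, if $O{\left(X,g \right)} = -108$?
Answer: $\sqrt{30034} \approx 173.3$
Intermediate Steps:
$\sqrt{30142 + O{\left(65 - -106,30 \right)}} = \sqrt{30142 - 108} = \sqrt{30034}$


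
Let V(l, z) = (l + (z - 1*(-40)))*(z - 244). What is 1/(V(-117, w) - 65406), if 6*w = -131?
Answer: -36/1408781 ≈ -2.5554e-5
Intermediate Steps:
w = -131/6 (w = (⅙)*(-131) = -131/6 ≈ -21.833)
V(l, z) = (-244 + z)*(40 + l + z) (V(l, z) = (l + (z + 40))*(-244 + z) = (l + (40 + z))*(-244 + z) = (40 + l + z)*(-244 + z) = (-244 + z)*(40 + l + z))
1/(V(-117, w) - 65406) = 1/((-9760 + (-131/6)² - 244*(-117) - 204*(-131/6) - 117*(-131/6)) - 65406) = 1/((-9760 + 17161/36 + 28548 + 4454 + 5109/2) - 65406) = 1/(945835/36 - 65406) = 1/(-1408781/36) = -36/1408781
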